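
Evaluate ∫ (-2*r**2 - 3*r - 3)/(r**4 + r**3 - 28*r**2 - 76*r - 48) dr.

Factor the denominator: (r - 6)*(r + 1)*(r + 2)*(r + 4).
Partial-fraction decomposition: 23/(60*(r + 4)) - 5/(16*(r + 2)) + 2/(21*(r + 1)) - 93/(560*(r - 6)).
Integrate each term: A/(r−a) contributes A·log|r−a|.

-93*log(r - 6)/560 + 2*log(r + 1)/21 - 5*log(r + 2)/16 + 23*log(r + 4)/60 + C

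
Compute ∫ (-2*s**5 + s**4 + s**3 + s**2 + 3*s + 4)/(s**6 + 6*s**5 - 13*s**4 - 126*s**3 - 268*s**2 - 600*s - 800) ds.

-2728*log(s - 5)/9135 - 37*log(s + 2)/168 + 281*log(s + 4)/45 - 3382*log(s + 5)/435 + 57*log(s**2 + 4)/2320 + 91*atan(s/2)/1160 + C

Factor the denominator: (s - 5)*(s + 2)*(s + 4)*(s + 5)*(s**2 + 4).
Partial-fraction decomposition: (57*s + 182)/(1160*(s**2 + 4)) - 3382/(435*(s + 5)) + 281/(45*(s + 4)) - 37/(168*(s + 2)) - 2728/(9135*(s - 5)).
Integrate each term; A/(s−a) gives A·log|s−a|; the (Bs+D)/(s²+p²) term gives a log and an atan.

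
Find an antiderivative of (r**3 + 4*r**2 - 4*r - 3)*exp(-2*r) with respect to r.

Use integration by parts with u = r**3 + 4*r**2 - 4*r - 3, dv = exp(-2*r) dr, so v = -exp(-2*r)/2.
Apply parts 3 times (tabular method): alternate signs, differentiate u down to 0, integrate dv up.

(-4*r**3 - 22*r**2 - 6*r + 9)*exp(-2*r)/8 + C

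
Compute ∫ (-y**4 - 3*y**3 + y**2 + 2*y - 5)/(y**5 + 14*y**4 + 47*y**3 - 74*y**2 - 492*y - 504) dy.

Factor the denominator: (y - 3)*(y + 2)**2*(y + 6)*(y + 7).
Partial-fraction decomposition: -671/(125*(y + 7)) + 629/(144*(y + 6)) + 27/(400*(y + 2)) - 3/(100*(y + 2)**2) - 76/(1125*(y - 3)).
Integrate each term; A/(y−a) gives A·log|y−a|; A/(y−a)² gives −A/(y−a).

-76*log(y - 3)/1125 + 27*log(y + 2)/400 + 629*log(y + 6)/144 - 671*log(y + 7)/125 + 3/(100*y + 200) + C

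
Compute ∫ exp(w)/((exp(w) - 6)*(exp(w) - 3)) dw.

log(exp(w) - 6)/3 - log(exp(w) - 3)/3 + C

Let u = e^w, du = e^w dw.
The integral becomes ∫ du/((u-3)(u-6)); decompose into partial fractions.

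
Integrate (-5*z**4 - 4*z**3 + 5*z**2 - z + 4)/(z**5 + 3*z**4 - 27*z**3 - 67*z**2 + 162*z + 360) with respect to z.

-104*log(z - 4)/27 + 467*log(z - 3)/240 - 11*log(z + 2)/45 + 35*log(z + 3)/12 - 2491*log(z + 5)/432 + C

Factor the denominator: (z - 4)*(z - 3)*(z + 2)*(z + 3)*(z + 5).
Partial-fraction decomposition: -2491/(432*(z + 5)) + 35/(12*(z + 3)) - 11/(45*(z + 2)) + 467/(240*(z - 3)) - 104/(27*(z - 4)).
Integrate each term: A/(z−a) contributes A·log|z−a|.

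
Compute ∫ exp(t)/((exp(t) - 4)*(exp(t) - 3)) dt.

log(exp(t) - 4) - log(exp(t) - 3) + C

Let u = e^t, du = e^t dt.
The integral becomes ∫ du/((u-4)(u-3)); decompose into partial fractions.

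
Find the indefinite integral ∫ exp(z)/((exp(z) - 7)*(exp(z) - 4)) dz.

Let u = e^z, du = e^z dz.
The integral becomes ∫ du/((u-7)(u-4)); decompose into partial fractions.

log(exp(z) - 7)/3 - log(exp(z) - 4)/3 + C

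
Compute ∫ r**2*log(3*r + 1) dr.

r**3*log(3*r + 1)/3 - r**3/9 + r**2/18 - r/27 + log(3*r + 1)/81 + C

Use integration by parts with u = log(3*r + 1), dv = r**2 dr.
Then du = 3/(3*r + 1) dr and v = r**3/3.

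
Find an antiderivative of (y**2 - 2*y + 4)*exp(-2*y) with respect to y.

Use integration by parts with u = y**2 - 2*y + 4, dv = exp(-2*y) dy, so v = -exp(-2*y)/2.
Apply parts 2 times (tabular method): alternate signs, differentiate u down to 0, integrate dv up.

(-2*y**2 + 2*y - 7)*exp(-2*y)/4 + C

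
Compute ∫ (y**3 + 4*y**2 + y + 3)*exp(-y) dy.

Use integration by parts with u = y**3 + 4*y**2 + y + 3, dv = exp(-y) dy, so v = -exp(-y).
Apply parts 3 times (tabular method): alternate signs, differentiate u down to 0, integrate dv up.

(-y**3 - 7*y**2 - 15*y - 18)*exp(-y) + C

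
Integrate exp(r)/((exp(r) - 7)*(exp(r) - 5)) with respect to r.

log(exp(r) - 7)/2 - log(exp(r) - 5)/2 + C

Let u = e^r, du = e^r dr.
The integral becomes ∫ du/((u-5)(u-7)); decompose into partial fractions.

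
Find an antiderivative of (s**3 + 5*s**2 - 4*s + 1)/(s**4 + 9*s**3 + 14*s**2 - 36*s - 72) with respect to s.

Factor the denominator: (s - 2)*(s + 2)*(s + 3)*(s + 6).
Partial-fraction decomposition: 11/(96*(s + 6)) + 31/(15*(s + 3)) - 21/(16*(s + 2)) + 21/(160*(s - 2)).
Integrate each term: A/(s−a) contributes A·log|s−a|.

21*log(s - 2)/160 - 21*log(s + 2)/16 + 31*log(s + 3)/15 + 11*log(s + 6)/96 + C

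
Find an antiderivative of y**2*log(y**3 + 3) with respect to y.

Let u = y**3 + 3, so du = (3*y**2) dy.
The integral becomes (1/3)·∫ log(u) du; integrate by parts with u′=log(u), dv′=du.

y**3*log(y**3 + 3)/3 - y**3/3 + log(y**3 + 3) + C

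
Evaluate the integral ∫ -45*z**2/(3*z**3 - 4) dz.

Let u = 3*z**3 - 4, so du = (9*z**2) dz.
Rewriting, the integral becomes -5·∫ 1/u du = -5·log(u).
Substituting back, u = 3*z**3 - 4.

-5*log(3*z**3 - 4) + C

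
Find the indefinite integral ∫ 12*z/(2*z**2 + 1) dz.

3*log(2*z**2 + 1) + C

Let u = 2*z**2 + 1, so du = (4*z) dz.
Rewriting, the integral becomes 3·∫ 1/u du = 3·log(u).
Substituting back, u = 2*z**2 + 1.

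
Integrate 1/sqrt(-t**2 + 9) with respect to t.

Substitute t = 3·sin(θ), so dt = 3·cos(θ) dθ and the radical becomes sqrt(-t**2 + 9) = 3·cos(θ) by the Pythagorean identity.
Integrate the resulting trig expression in θ, then back-substitute θ = asin(t/3), sin(θ) = t/3, cos(θ) = sqrt(-t**2 + 9)/3 (absorbing any constant into C).

asin(t/3) + C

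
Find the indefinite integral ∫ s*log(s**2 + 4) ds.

Let u = s**2 + 4, so du = (2*s) ds.
The integral becomes (1/2)·∫ log(u) du; integrate by parts with u′=log(u), dv′=du.

s**2*log(s**2 + 4)/2 - s**2/2 + 2*log(s**2 + 4) + C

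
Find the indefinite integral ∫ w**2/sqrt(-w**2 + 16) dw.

Substitute w = 4·sin(θ), so dw = 4·cos(θ) dθ and the radical becomes sqrt(-w**2 + 16) = 4·cos(θ) by the Pythagorean identity.
Integrate the resulting trig expression in θ, then back-substitute θ = asin(w/4), sin(θ) = w/4, cos(θ) = sqrt(-w**2 + 16)/4 (absorbing any constant into C).

-w*sqrt(-w**2 + 16)/2 + 8*asin(w/4) + C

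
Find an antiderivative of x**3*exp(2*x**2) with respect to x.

Let u = x², du = 2x dx; rewrite as (1/2)∫ u^1·exp(2u) du.
Now integrate by parts 1 time.

(2*x**2 - 1)*exp(2*x**2)/8 + C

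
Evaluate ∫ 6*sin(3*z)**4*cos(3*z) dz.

Let u = sin(3*z), so du = (3*cos(3*z)) dz.
Rewriting, the integral becomes 2·∫ u^4 du = 2·u^5/5.
Substituting back, u = sin(3*z).

2*sin(3*z)**5/5 + C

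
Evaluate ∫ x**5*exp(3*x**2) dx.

Let u = x², du = 2x dx; rewrite as (1/2)∫ u^2·exp(3u) du.
Now integrate by parts 2 times.

(9*x**4 - 6*x**2 + 2)*exp(3*x**2)/54 + C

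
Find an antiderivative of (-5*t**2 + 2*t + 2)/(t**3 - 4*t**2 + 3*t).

2*log(t)/3 - 37*log(t - 3)/6 + log(t - 1)/2 + C

Factor the denominator: t*(t - 3)*(t - 1).
Partial-fraction decomposition: 1/(2*(t - 1)) - 37/(6*(t - 3)) + 2/(3*t).
Integrate each term: A/(t−a) contributes A·log|t−a|.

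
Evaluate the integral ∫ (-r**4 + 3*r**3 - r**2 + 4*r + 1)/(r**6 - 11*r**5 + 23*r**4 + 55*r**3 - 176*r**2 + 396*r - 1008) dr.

-58*log(r - 7)/265 + 3*log(r - 4)/20 + log(r - 3)/78 + log(r + 3)/30 + 313*log(r**2 + 4)/27560 - 11*atan(r/2)/3445 + C

Factor the denominator: (r - 7)*(r - 4)*(r - 3)*(r + 3)*(r**2 + 4).
Partial-fraction decomposition: (313*r - 88)/(13780*(r**2 + 4)) + 1/(30*(r + 3)) + 1/(78*(r - 3)) + 3/(20*(r - 4)) - 58/(265*(r - 7)).
Integrate each term; A/(r−a) gives A·log|r−a|; the (Br+D)/(r²+p²) term gives a log and an atan.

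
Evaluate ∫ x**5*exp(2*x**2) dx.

(2*x**4 - 2*x**2 + 1)*exp(2*x**2)/8 + C

Let u = x², du = 2x dx; rewrite as (1/2)∫ u^2·exp(2u) du.
Now integrate by parts 2 times.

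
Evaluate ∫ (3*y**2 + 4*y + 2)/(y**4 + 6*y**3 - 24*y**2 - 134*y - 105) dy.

97*log(y - 5)/576 - log(y + 1)/72 + 17*log(y + 3)/64 - 121*log(y + 7)/288 + C

Factor the denominator: (y - 5)*(y + 1)*(y + 3)*(y + 7).
Partial-fraction decomposition: -121/(288*(y + 7)) + 17/(64*(y + 3)) - 1/(72*(y + 1)) + 97/(576*(y - 5)).
Integrate each term: A/(y−a) contributes A·log|y−a|.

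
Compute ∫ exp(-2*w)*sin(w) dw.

Let I denote the integral. Integrate by parts with u = sin(w), dv = exp(-2*w) dw, so v = -exp(-2*w)/2: I = -exp(-2*w)*sin(w)/2 + (1/2)·∫ exp(-2*w)*cos(w) dw.
Apply parts again with u = cos(w), dv = exp(-2*w) dw: ∫ exp(-2*w)*cos(w) dw = -exp(-2*w)*cos(w)/2 − (1/2)·I. Substituting back brings back I: I = -exp(-2*w)*sin(w)/2 - exp(-2*w)*cos(w)/4 − (1/4)·I.
Solving for I: (1 + 1/4)·I equals the remaining terms, so I = (4/5)·(-exp(-2*w)*sin(w)/2 - exp(-2*w)*cos(w)/4).

-2*exp(-2*w)*sin(w)/5 - exp(-2*w)*cos(w)/5 + C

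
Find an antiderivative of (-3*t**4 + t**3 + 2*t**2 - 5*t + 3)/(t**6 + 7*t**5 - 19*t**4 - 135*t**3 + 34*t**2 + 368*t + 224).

-689*log(t - 4)/4400 + 13*log(t - 2)/324 + 31*log(t + 1)/1350 - 259*log(t + 4)/432 + 1235*log(t + 7)/1782 - 1/(45*t + 45) + C

Factor the denominator: (t - 4)*(t - 2)*(t + 1)**2*(t + 4)*(t + 7).
Partial-fraction decomposition: 1235/(1782*(t + 7)) - 259/(432*(t + 4)) + 31/(1350*(t + 1)) + 1/(45*(t + 1)**2) + 13/(324*(t - 2)) - 689/(4400*(t - 4)).
Integrate each term; A/(t−a) gives A·log|t−a|; A/(t−a)² gives −A/(t−a).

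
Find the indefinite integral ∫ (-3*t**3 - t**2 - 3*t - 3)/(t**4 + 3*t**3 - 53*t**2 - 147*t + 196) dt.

-551*log(t - 7)/462 + log(t - 1)/24 + 37*log(t + 4)/33 - 499*log(t + 7)/168 + C

Factor the denominator: (t - 7)*(t - 1)*(t + 4)*(t + 7).
Partial-fraction decomposition: -499/(168*(t + 7)) + 37/(33*(t + 4)) + 1/(24*(t - 1)) - 551/(462*(t - 7)).
Integrate each term: A/(t−a) contributes A·log|t−a|.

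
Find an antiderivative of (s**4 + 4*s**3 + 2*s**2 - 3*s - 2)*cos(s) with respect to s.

Use integration by parts with u = s**4 + 4*s**3 + 2*s**2 - 3*s - 2, dv = cos(s) ds, so v = sin(s).
Apply parts 4 times (tabular method): alternate signs, differentiate u down to 0, integrate dv up.

s**4*sin(s) + 4*s**3*sin(s) + 4*s**3*cos(s) - 10*s**2*sin(s) + 12*s**2*cos(s) - 27*s*sin(s) - 20*s*cos(s) + 18*sin(s) - 27*cos(s) + C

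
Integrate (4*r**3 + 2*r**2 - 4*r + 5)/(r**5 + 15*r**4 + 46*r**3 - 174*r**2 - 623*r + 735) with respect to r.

119*log(r - 3)/1600 - 7*log(r - 1)/768 - 425*log(r + 5)/192 + 13749*log(r + 7)/6400 - 1241/(160*r + 1120) + C

Factor the denominator: (r - 3)*(r - 1)*(r + 5)*(r + 7)**2.
Partial-fraction decomposition: 13749/(6400*(r + 7)) + 1241/(160*(r + 7)**2) - 425/(192*(r + 5)) - 7/(768*(r - 1)) + 119/(1600*(r - 3)).
Integrate each term; A/(r−a) gives A·log|r−a|; A/(r−a)² gives −A/(r−a).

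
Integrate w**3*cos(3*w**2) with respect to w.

w**2*sin(3*w**2)/6 + cos(3*w**2)/18 + C

Let u = w², du = 2w dw; rewrite as (1/2)∫ u^1·cos(3u) du.
Now integrate by parts 1 time.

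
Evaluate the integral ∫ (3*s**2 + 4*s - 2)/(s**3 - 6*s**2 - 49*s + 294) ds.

173*log(s - 7)/14 - 10*log(s - 6) + 9*log(s + 7)/14 + C

Factor the denominator: (s - 7)*(s - 6)*(s + 7).
Partial-fraction decomposition: 9/(14*(s + 7)) - 10/(s - 6) + 173/(14*(s - 7)).
Integrate each term: A/(s−a) contributes A·log|s−a|.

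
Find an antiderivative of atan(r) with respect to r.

Use integration by parts with u = arctan(r), dv = dr.
Then du = 1/(r**2 + 1) dr.

r*atan(r) - log(r**2 + 1)/2 + C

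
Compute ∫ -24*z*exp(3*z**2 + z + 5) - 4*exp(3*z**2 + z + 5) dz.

Let u = 3*z**2 + z + 5, so du = (6*z + 1) dz.
Rewriting, the integral becomes -4·∫ e^u du = -4·e^u.
Substituting back, u = 3*z**2 + z + 5.

-4*exp(3*z**2 + z + 5) + C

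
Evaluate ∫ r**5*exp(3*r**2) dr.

(9*r**4 - 6*r**2 + 2)*exp(3*r**2)/54 + C

Let u = r², du = 2r dr; rewrite as (1/2)∫ u^2·exp(3u) du.
Now integrate by parts 2 times.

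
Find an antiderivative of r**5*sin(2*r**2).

Let u = r², du = 2r dr; rewrite as (1/2)∫ u^2·sin(2u) du.
Now integrate by parts 2 times.

-r**4*cos(2*r**2)/4 + r**2*sin(2*r**2)/4 + cos(2*r**2)/8 + C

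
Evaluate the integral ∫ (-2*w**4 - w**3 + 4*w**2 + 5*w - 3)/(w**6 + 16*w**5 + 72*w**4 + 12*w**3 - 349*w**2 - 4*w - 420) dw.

Factor the denominator: (w - 2)*(w + 5)*(w + 6)*(w + 7)*(w**2 + 1).
Partial-fraction decomposition: -3*(8*w - 11)/(1850*(w**2 + 1)) + 4301/(900*(w + 7)) - 2265/(296*(w + 6)) + 81/(28*(w + 5)) - 17/(2520*(w - 2)).
Integrate each term; A/(w−a) gives A·log|w−a|; the (Bw+D)/(w²+p²) term gives a log and an atan.

-17*log(w - 2)/2520 + 81*log(w + 5)/28 - 2265*log(w + 6)/296 + 4301*log(w + 7)/900 - 6*log(w**2 + 1)/925 + 33*atan(w)/1850 + C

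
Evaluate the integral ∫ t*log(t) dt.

t**2*log(t)/2 - t**2/4 + C

Use integration by parts with u = log(t), dv = t dt.
Then du = 1/t dt and v = t**2/2.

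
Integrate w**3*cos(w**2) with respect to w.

Let u = w², du = 2w dw; rewrite as (1/2)∫ u^1·cos(1u) du.
Now integrate by parts 1 time.

w**2*sin(w**2)/2 + cos(w**2)/2 + C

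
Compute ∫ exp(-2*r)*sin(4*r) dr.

Let I denote the integral. Integrate by parts with u = sin(4*r), dv = exp(-2*r) dr, so v = -exp(-2*r)/2: I = -exp(-2*r)*sin(4*r)/2 + 2·∫ exp(-2*r)*cos(4*r) dr.
Apply parts again with u = cos(4*r), dv = exp(-2*r) dr: ∫ exp(-2*r)*cos(4*r) dr = -exp(-2*r)*cos(4*r)/2 − 2·I. Substituting back brings back I: I = -exp(-2*r)*sin(4*r)/2 - exp(-2*r)*cos(4*r) − 4·I.
Solving for I: (1 + 4)·I equals the remaining terms, so I = (1/5)·(-exp(-2*r)*sin(4*r)/2 - exp(-2*r)*cos(4*r)).

-exp(-2*r)*sin(4*r)/10 - exp(-2*r)*cos(4*r)/5 + C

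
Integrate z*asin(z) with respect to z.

Use integration by parts with u = arcsin(z), dv = z dz.
Then du = 1/sqrt(-z**2 + 1) dz.

z**2*asin(z)/2 + z*sqrt(-z**2 + 1)/4 - asin(z)/4 + C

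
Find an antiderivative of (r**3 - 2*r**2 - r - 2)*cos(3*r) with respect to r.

r**3*sin(3*r)/3 - 2*r**2*sin(3*r)/3 + r**2*cos(3*r)/3 - 5*r*sin(3*r)/9 - 4*r*cos(3*r)/9 - 14*sin(3*r)/27 - 5*cos(3*r)/27 + C

Use integration by parts with u = r**3 - 2*r**2 - r - 2, dv = cos(3*r) dr, so v = sin(3*r)/3.
Apply parts 3 times (tabular method): alternate signs, differentiate u down to 0, integrate dv up.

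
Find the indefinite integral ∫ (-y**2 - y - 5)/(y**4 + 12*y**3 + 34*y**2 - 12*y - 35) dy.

-7*log(y - 1)/96 + 5*log(y + 1)/48 - 25*log(y + 5)/48 + 47*log(y + 7)/96 + C

Factor the denominator: (y - 1)*(y + 1)*(y + 5)*(y + 7).
Partial-fraction decomposition: 47/(96*(y + 7)) - 25/(48*(y + 5)) + 5/(48*(y + 1)) - 7/(96*(y - 1)).
Integrate each term: A/(y−a) contributes A·log|y−a|.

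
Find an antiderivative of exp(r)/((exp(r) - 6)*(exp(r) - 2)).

log(exp(r) - 6)/4 - log(exp(r) - 2)/4 + C

Let u = e^r, du = e^r dr.
The integral becomes ∫ du/((u-6)(u-2)); decompose into partial fractions.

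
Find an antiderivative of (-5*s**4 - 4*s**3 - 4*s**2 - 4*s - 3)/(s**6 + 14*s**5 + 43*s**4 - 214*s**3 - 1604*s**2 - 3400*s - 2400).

Factor the denominator: (s - 5)*(s + 2)**2*(s + 4)*(s + 5)*(s + 6).
Partial-fraction decomposition: 5739/(352*(s + 6)) - 1354/(45*(s + 5)) + 1075/(72*(s + 4)) - 15077/(14112*(s + 2)) + 59/(168*(s + 2)**2) - 1874/(24255*(s - 5)).
Integrate each term; A/(s−a) gives A·log|s−a|; A/(s−a)² gives −A/(s−a).

-1874*log(s - 5)/24255 - 15077*log(s + 2)/14112 + 1075*log(s + 4)/72 - 1354*log(s + 5)/45 + 5739*log(s + 6)/352 - 59/(168*s + 336) + C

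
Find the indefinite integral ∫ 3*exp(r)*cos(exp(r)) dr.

3*sin(exp(r)) + C

Let u = exp(r), so du = (exp(r)) dr.
Rewriting, the integral becomes 3·∫ cos(u) du = 3·sin(u).
Substituting back, u = exp(r).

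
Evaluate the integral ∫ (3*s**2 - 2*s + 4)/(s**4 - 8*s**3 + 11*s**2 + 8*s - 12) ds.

5*log(s - 6)/7 - log(s - 2) + log(s - 1)/2 - 3*log(s + 1)/14 + C

Factor the denominator: (s - 6)*(s - 2)*(s - 1)*(s + 1).
Partial-fraction decomposition: -3/(14*(s + 1)) + 1/(2*(s - 1)) - 1/(s - 2) + 5/(7*(s - 6)).
Integrate each term: A/(s−a) contributes A·log|s−a|.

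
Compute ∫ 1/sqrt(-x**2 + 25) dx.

Substitute x = 5·sin(θ), so dx = 5·cos(θ) dθ and the radical becomes sqrt(-x**2 + 25) = 5·cos(θ) by the Pythagorean identity.
Integrate the resulting trig expression in θ, then back-substitute θ = asin(x/5), sin(θ) = x/5, cos(θ) = sqrt(-x**2 + 25)/5 (absorbing any constant into C).

asin(x/5) + C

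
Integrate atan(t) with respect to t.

Use integration by parts with u = arctan(t), dv = dt.
Then du = 1/(t**2 + 1) dt.

t*atan(t) - log(t**2 + 1)/2 + C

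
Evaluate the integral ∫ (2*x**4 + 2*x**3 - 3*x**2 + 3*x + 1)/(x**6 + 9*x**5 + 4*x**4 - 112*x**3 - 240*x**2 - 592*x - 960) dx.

Factor the denominator: (x - 4)*(x + 2)*(x + 5)*(x + 6)*(x**2 + 4).
Partial-fraction decomposition: (47*x - 32)/(928*(x**2 + 4)) - 407/(320*(x + 6)) + 911/(783*(x + 5)) + 1/(576*(x + 2)) + 121/(2160*(x - 4)).
Integrate each term; A/(x−a) gives A·log|x−a|; the (Bx+D)/(x²+p²) term gives a log and an atan.

121*log(x - 4)/2160 + log(x + 2)/576 + 911*log(x + 5)/783 - 407*log(x + 6)/320 + 47*log(x**2 + 4)/1856 - atan(x/2)/58 + C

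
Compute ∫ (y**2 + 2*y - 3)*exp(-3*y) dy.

(-9*y**2 - 24*y + 19)*exp(-3*y)/27 + C

Use integration by parts with u = y**2 + 2*y - 3, dv = exp(-3*y) dy, so v = -exp(-3*y)/3.
Apply parts 2 times (tabular method): alternate signs, differentiate u down to 0, integrate dv up.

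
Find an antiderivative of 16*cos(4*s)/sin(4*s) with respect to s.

4*log(sin(4*s)) + C

Let u = sin(4*s), so du = (4*cos(4*s)) ds.
Rewriting, the integral becomes 4·∫ 1/u du = 4·log(u).
Substituting back, u = sin(4*s).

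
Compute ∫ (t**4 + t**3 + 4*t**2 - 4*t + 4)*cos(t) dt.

Use integration by parts with u = t**4 + t**3 + 4*t**2 - 4*t + 4, dv = cos(t) dt, so v = sin(t).
Apply parts 4 times (tabular method): alternate signs, differentiate u down to 0, integrate dv up.

t**4*sin(t) + t**3*sin(t) + 4*t**3*cos(t) - 8*t**2*sin(t) + 3*t**2*cos(t) - 10*t*sin(t) - 16*t*cos(t) + 20*sin(t) - 10*cos(t) + C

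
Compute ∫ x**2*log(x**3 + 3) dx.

x**3*log(x**3 + 3)/3 - x**3/3 + log(x**3 + 3) + C

Let u = x**3 + 3, so du = (3*x**2) dx.
The integral becomes (1/3)·∫ log(u) du; integrate by parts with u′=log(u), dv′=du.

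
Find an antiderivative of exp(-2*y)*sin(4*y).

Let I denote the integral. Integrate by parts with u = sin(4*y), dv = exp(-2*y) dy, so v = -exp(-2*y)/2: I = -exp(-2*y)*sin(4*y)/2 + 2·∫ exp(-2*y)*cos(4*y) dy.
Apply parts again with u = cos(4*y), dv = exp(-2*y) dy: ∫ exp(-2*y)*cos(4*y) dy = -exp(-2*y)*cos(4*y)/2 − 2·I. Substituting back brings back I: I = -exp(-2*y)*sin(4*y)/2 - exp(-2*y)*cos(4*y) − 4·I.
Solving for I: (1 + 4)·I equals the remaining terms, so I = (1/5)·(-exp(-2*y)*sin(4*y)/2 - exp(-2*y)*cos(4*y)).

-exp(-2*y)*sin(4*y)/10 - exp(-2*y)*cos(4*y)/5 + C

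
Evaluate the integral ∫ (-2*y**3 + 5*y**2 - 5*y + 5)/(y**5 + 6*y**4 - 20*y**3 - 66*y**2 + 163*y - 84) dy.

Factor the denominator: (y - 3)*(y - 1)**2*(y + 4)*(y + 7).
Partial-fraction decomposition: 971/(1920*(y + 7)) - 233/(525*(y + 4)) + 19/(3200*(y - 1)) - 3/(80*(y - 1)**2) - 19/(280*(y - 3)).
Integrate each term; A/(y−a) gives A·log|y−a|; A/(y−a)² gives −A/(y−a).

-19*log(y - 3)/280 + 19*log(y - 1)/3200 - 233*log(y + 4)/525 + 971*log(y + 7)/1920 + 3/(80*y - 80) + C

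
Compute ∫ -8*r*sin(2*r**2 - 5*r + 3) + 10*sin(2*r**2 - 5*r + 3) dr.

Let u = 2*r**2 - 5*r + 3, so du = (4*r - 5) dr.
Rewriting, the integral becomes -2·∫ sin(u) du = -2·-cos(u).
Substituting back, u = 2*r**2 - 5*r + 3.

2*cos(2*r**2 - 5*r + 3) + C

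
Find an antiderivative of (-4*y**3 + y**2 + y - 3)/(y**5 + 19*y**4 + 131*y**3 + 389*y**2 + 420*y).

-log(y)/140 - 37*log(y + 3)/8 + 265*log(y + 4)/12 - 517*log(y + 5)/20 + 1411*log(y + 7)/168 + C

Factor the denominator: y*(y + 3)*(y + 4)*(y + 5)*(y + 7).
Partial-fraction decomposition: 1411/(168*(y + 7)) - 517/(20*(y + 5)) + 265/(12*(y + 4)) - 37/(8*(y + 3)) - 1/(140*y).
Integrate each term: A/(y−a) contributes A·log|y−a|.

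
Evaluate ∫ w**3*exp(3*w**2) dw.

Let u = w², du = 2w dw; rewrite as (1/2)∫ u^1·exp(3u) du.
Now integrate by parts 1 time.

(3*w**2 - 1)*exp(3*w**2)/18 + C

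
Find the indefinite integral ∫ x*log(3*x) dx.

x**2*(log(x) + log(3))/2 - x**2/4 + C

Use integration by parts with u = log(3*x), dv = x dx.
Then du = 1/x dx and v = x**2/2.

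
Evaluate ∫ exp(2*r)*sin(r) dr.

2*exp(2*r)*sin(r)/5 - exp(2*r)*cos(r)/5 + C

Let I denote the integral. Integrate by parts with u = sin(r), dv = exp(2*r) dr, so v = exp(2*r)/2: I = exp(2*r)*sin(r)/2 − (1/2)·∫ exp(2*r)*cos(r) dr.
Apply parts again with u = cos(r), dv = exp(2*r) dr: ∫ exp(2*r)*cos(r) dr = exp(2*r)*cos(r)/2 + (1/2)·I. Substituting back brings back I: I = exp(2*r)*sin(r)/2 - exp(2*r)*cos(r)/4 − (1/4)·I.
Solving for I: (1 + 1/4)·I equals the remaining terms, so I = (4/5)·(exp(2*r)*sin(r)/2 - exp(2*r)*cos(r)/4).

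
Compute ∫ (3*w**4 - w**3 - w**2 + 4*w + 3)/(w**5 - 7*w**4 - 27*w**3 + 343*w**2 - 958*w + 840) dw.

437*log(w - 5)/18 - 707*log(w - 4)/22 + 111*log(w - 3)/10 - 47*log(w - 2)/54 + 934*log(w + 7)/1485 + C

Factor the denominator: (w - 5)*(w - 4)*(w - 3)*(w - 2)*(w + 7).
Partial-fraction decomposition: 934/(1485*(w + 7)) - 47/(54*(w - 2)) + 111/(10*(w - 3)) - 707/(22*(w - 4)) + 437/(18*(w - 5)).
Integrate each term: A/(w−a) contributes A·log|w−a|.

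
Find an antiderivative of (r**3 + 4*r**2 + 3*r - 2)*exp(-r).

(-r**3 - 7*r**2 - 17*r - 15)*exp(-r) + C

Use integration by parts with u = r**3 + 4*r**2 + 3*r - 2, dv = exp(-r) dr, so v = -exp(-r).
Apply parts 3 times (tabular method): alternate signs, differentiate u down to 0, integrate dv up.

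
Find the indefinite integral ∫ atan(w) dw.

Use integration by parts with u = arctan(w), dv = dw.
Then du = 1/(w**2 + 1) dw.

w*atan(w) - log(w**2 + 1)/2 + C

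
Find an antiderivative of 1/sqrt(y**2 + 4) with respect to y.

log(y + sqrt(y**2 + 4)) + C

Substitute y = 2·tan(θ), so dy = 2·sec(θ)^2 dθ and the radical becomes sqrt(y**2 + 4) = 2·sec(θ) by the Pythagorean identity.
Integrate the resulting trig expression in θ, then back-substitute tan(θ) = y/2, sec(θ) = sqrt(y**2 + 4)/2 (absorbing any constant into C).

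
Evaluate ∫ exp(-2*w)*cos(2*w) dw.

Let I denote the integral. Integrate by parts with u = cos(2*w), dv = exp(-2*w) dw, so v = -exp(-2*w)/2: I = -exp(-2*w)*cos(2*w)/2 − ∫ exp(-2*w)*sin(2*w) dw.
Apply parts again with u = sin(2*w), dv = exp(-2*w) dw: ∫ exp(-2*w)*sin(2*w) dw = -exp(-2*w)*sin(2*w)/2 + I. Substituting back brings back I: I = exp(-2*w)*sin(2*w)/2 - exp(-2*w)*cos(2*w)/2 − I.
Solving for I: (1 + 1)·I equals the remaining terms, so I = (1/2)·(exp(-2*w)*sin(2*w)/2 - exp(-2*w)*cos(2*w)/2).

exp(-2*w)*sin(2*w)/4 - exp(-2*w)*cos(2*w)/4 + C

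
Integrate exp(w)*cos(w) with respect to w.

exp(w)*sin(w)/2 + exp(w)*cos(w)/2 + C

Let I denote the integral. Integrate by parts with u = cos(w), dv = exp(w) dw, so v = exp(w): I = exp(w)*cos(w) + ∫ exp(w)*sin(w) dw.
Apply parts again with u = sin(w), dv = exp(w) dw: ∫ exp(w)*sin(w) dw = exp(w)*sin(w) − I. Substituting back brings back I: I = exp(w)*sin(w) + exp(w)*cos(w) − I.
Solving for I: (1 + 1)·I equals the remaining terms, so I = (1/2)·(exp(w)*sin(w) + exp(w)*cos(w)).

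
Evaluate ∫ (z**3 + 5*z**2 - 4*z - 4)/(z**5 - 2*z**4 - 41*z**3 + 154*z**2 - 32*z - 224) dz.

-387*log(z - 4)/3025 + 4*log(z - 2)/27 - 2*log(z + 1)/225 - 37*log(z + 7)/3267 - 62/(55*z - 220) + C

Factor the denominator: (z - 4)**2*(z - 2)*(z + 1)*(z + 7).
Partial-fraction decomposition: -37/(3267*(z + 7)) - 2/(225*(z + 1)) + 4/(27*(z - 2)) - 387/(3025*(z - 4)) + 62/(55*(z - 4)**2).
Integrate each term; A/(z−a) gives A·log|z−a|; A/(z−a)² gives −A/(z−a).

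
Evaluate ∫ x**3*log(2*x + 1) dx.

Use integration by parts with u = log(2*x + 1), dv = x**3 dx.
Then du = 2/(2*x + 1) dx and v = x**4/4.

x**4*log(2*x + 1)/4 - x**4/16 + x**3/24 - x**2/32 + x/32 - log(2*x + 1)/64 + C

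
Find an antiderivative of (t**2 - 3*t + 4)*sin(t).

Use integration by parts with u = t**2 - 3*t + 4, dv = sin(t) dt, so v = -cos(t).
Apply parts 2 times (tabular method): alternate signs, differentiate u down to 0, integrate dv up.

-t**2*cos(t) + 2*t*sin(t) + 3*t*cos(t) - 3*sin(t) - 2*cos(t) + C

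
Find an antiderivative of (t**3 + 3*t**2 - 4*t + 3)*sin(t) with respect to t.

-t**3*cos(t) + 3*t**2*sin(t) - 3*t**2*cos(t) + 6*t*sin(t) + 10*t*cos(t) - 10*sin(t) + 3*cos(t) + C

Use integration by parts with u = t**3 + 3*t**2 - 4*t + 3, dv = sin(t) dt, so v = -cos(t).
Apply parts 3 times (tabular method): alternate signs, differentiate u down to 0, integrate dv up.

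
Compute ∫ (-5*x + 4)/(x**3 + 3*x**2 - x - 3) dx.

Factor the denominator: (x - 1)*(x + 1)*(x + 3).
Partial-fraction decomposition: 19/(8*(x + 3)) - 9/(4*(x + 1)) - 1/(8*(x - 1)).
Integrate each term: A/(x−a) contributes A·log|x−a|.

-log(x - 1)/8 - 9*log(x + 1)/4 + 19*log(x + 3)/8 + C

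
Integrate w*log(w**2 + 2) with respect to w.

Let u = w**2 + 2, so du = (2*w) dw.
The integral becomes (1/2)·∫ log(u) du; integrate by parts with u′=log(u), dv′=du.

w**2*log(w**2 + 2)/2 - w**2/2 + log(w**2 + 2) + C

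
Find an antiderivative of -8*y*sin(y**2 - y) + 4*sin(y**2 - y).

Let u = y**2 - y, so du = (2*y - 1) dy.
Rewriting, the integral becomes -4·∫ sin(u) du = -4·-cos(u).
Substituting back, u = y**2 - y.

4*cos(y**2 - y) + C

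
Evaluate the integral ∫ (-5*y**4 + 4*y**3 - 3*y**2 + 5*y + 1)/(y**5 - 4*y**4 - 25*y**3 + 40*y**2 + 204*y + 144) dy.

-5693*log(y - 6)/1008 + 1051*log(y - 4)/420 - 8*log(y + 1)/35 + 133*log(y + 2)/48 - 277*log(y + 3)/63 + C

Factor the denominator: (y - 6)*(y - 4)*(y + 1)*(y + 2)*(y + 3).
Partial-fraction decomposition: -277/(63*(y + 3)) + 133/(48*(y + 2)) - 8/(35*(y + 1)) + 1051/(420*(y - 4)) - 5693/(1008*(y - 6)).
Integrate each term: A/(y−a) contributes A·log|y−a|.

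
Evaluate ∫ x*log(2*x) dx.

Use integration by parts with u = log(2*x), dv = x dx.
Then du = 1/x dx and v = x**2/2.

x**2*(log(x) + log(2))/2 - x**2/4 + C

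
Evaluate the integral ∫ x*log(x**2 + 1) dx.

x**2*log(x**2 + 1)/2 - x**2/2 + log(x**2 + 1)/2 + C

Let u = x**2 + 1, so du = (2*x) dx.
The integral becomes (1/2)·∫ log(u) du; integrate by parts with u′=log(u), dv′=du.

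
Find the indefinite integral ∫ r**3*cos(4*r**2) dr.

Let u = r², du = 2r dr; rewrite as (1/2)∫ u^1·cos(4u) du.
Now integrate by parts 1 time.

r**2*sin(4*r**2)/8 + cos(4*r**2)/32 + C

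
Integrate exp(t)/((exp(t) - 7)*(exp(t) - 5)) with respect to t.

log(exp(t) - 7)/2 - log(exp(t) - 5)/2 + C

Let u = e^t, du = e^t dt.
The integral becomes ∫ du/((u-7)(u-5)); decompose into partial fractions.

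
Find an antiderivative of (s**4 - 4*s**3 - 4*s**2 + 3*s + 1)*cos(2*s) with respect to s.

s**4*sin(2*s)/2 - 2*s**3*sin(2*s) + s**3*cos(2*s) - 7*s**2*sin(2*s)/2 - 3*s**2*cos(2*s) + 9*s*sin(2*s)/2 - 7*s*cos(2*s)/2 + 9*sin(2*s)/4 + 9*cos(2*s)/4 + C

Use integration by parts with u = s**4 - 4*s**3 - 4*s**2 + 3*s + 1, dv = cos(2*s) ds, so v = sin(2*s)/2.
Apply parts 4 times (tabular method): alternate signs, differentiate u down to 0, integrate dv up.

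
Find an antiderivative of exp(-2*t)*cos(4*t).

exp(-2*t)*sin(4*t)/5 - exp(-2*t)*cos(4*t)/10 + C

Let I denote the integral. Integrate by parts with u = cos(4*t), dv = exp(-2*t) dt, so v = -exp(-2*t)/2: I = -exp(-2*t)*cos(4*t)/2 − 2·∫ exp(-2*t)*sin(4*t) dt.
Apply parts again with u = sin(4*t), dv = exp(-2*t) dt: ∫ exp(-2*t)*sin(4*t) dt = -exp(-2*t)*sin(4*t)/2 + 2·I. Substituting back brings back I: I = exp(-2*t)*sin(4*t) - exp(-2*t)*cos(4*t)/2 − 4·I.
Solving for I: (1 + 4)·I equals the remaining terms, so I = (1/5)·(exp(-2*t)*sin(4*t) - exp(-2*t)*cos(4*t)/2).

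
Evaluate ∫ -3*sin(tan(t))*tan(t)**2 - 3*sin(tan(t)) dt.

3*cos(tan(t)) + C

Let u = tan(t), so du = (tan(t)**2 + 1) dt.
Rewriting, the integral becomes -3·∫ sin(u) du = -3·-cos(u).
Substituting back, u = tan(t).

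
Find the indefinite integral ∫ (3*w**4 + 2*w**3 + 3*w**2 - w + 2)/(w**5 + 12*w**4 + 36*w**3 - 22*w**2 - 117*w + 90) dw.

Factor the denominator: (w - 1)**2*(w + 3)*(w + 5)*(w + 6).
Partial-fraction decomposition: 3572/(147*(w + 6)) - 569/(24*(w + 5)) + 221/(96*(w + 3)) + 503/(4704*(w - 1)) + 3/(56*(w - 1)**2).
Integrate each term; A/(w−a) gives A·log|w−a|; A/(w−a)² gives −A/(w−a).

503*log(w - 1)/4704 + 221*log(w + 3)/96 - 569*log(w + 5)/24 + 3572*log(w + 6)/147 - 3/(56*w - 56) + C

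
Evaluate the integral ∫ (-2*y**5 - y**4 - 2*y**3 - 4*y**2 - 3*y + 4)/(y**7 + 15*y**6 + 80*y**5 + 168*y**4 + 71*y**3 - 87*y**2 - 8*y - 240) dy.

-log(y - 1)/150 - 109*log(y + 3)/20 - 94831*log(y + 4)/7225 + 2897*log(y + 5)/156 + 217*log(y**2 + 1)/37570 - 597*atan(y)/37570 - 1872/(85*y + 340) + C

Factor the denominator: (y - 1)*(y + 3)*(y + 4)**2*(y + 5)*(y**2 + 1).
Partial-fraction decomposition: (434*y - 597)/(37570*(y**2 + 1)) + 2897/(156*(y + 5)) - 94831/(7225*(y + 4)) + 1872/(85*(y + 4)**2) - 109/(20*(y + 3)) - 1/(150*(y - 1)).
Integrate each term; A/(y−a) gives A·log|y−a|; the (By+D)/(y²+p²) term gives a log and an atan.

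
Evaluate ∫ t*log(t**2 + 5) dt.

t**2*log(t**2 + 5)/2 - t**2/2 + 5*log(t**2 + 5)/2 + C

Let u = t**2 + 5, so du = (2*t) dt.
The integral becomes (1/2)·∫ log(u) du; integrate by parts with u′=log(u), dv′=du.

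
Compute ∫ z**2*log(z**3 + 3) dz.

Let u = z**3 + 3, so du = (3*z**2) dz.
The integral becomes (1/3)·∫ log(u) du; integrate by parts with u′=log(u), dv′=du.

z**3*log(z**3 + 3)/3 - z**3/3 + log(z**3 + 3) + C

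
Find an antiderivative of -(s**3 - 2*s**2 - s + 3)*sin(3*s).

Use integration by parts with u = s**3 - 2*s**2 - s + 3, dv = -sin(3*s) ds, so v = cos(3*s)/3.
Apply parts 3 times (tabular method): alternate signs, differentiate u down to 0, integrate dv up.

s**3*cos(3*s)/3 - s**2*sin(3*s)/3 - 2*s**2*cos(3*s)/3 + 4*s*sin(3*s)/9 - 5*s*cos(3*s)/9 + 5*sin(3*s)/27 + 31*cos(3*s)/27 + C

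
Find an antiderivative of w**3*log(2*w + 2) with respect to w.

w**4*log(2*w + 2)/4 - w**4/16 + w**3/12 - w**2/8 + w/4 - log(w + 1)/4 + C

Use integration by parts with u = log(2*w + 2), dv = w**3 dw.
Then du = 2/(2*w + 2) dw and v = w**4/4.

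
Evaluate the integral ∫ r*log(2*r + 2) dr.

Use integration by parts with u = log(2*r + 2), dv = r dr.
Then du = 2/(2*r + 2) dr and v = r**2/2.

r**2*log(2*r + 2)/2 - r**2/4 + r/2 - log(r + 1)/2 + C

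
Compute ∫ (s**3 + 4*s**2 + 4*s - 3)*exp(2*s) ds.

Use integration by parts with u = s**3 + 4*s**2 + 4*s - 3, dv = exp(2*s) ds, so v = exp(2*s)/2.
Apply parts 3 times (tabular method): alternate signs, differentiate u down to 0, integrate dv up.

(4*s**3 + 10*s**2 + 6*s - 15)*exp(2*s)/8 + C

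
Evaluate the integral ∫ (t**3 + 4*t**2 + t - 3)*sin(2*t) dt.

Use integration by parts with u = t**3 + 4*t**2 + t - 3, dv = sin(2*t) dt, so v = -cos(2*t)/2.
Apply parts 3 times (tabular method): alternate signs, differentiate u down to 0, integrate dv up.

-t**3*cos(2*t)/2 + 3*t**2*sin(2*t)/4 - 2*t**2*cos(2*t) + 2*t*sin(2*t) + t*cos(2*t)/4 - sin(2*t)/8 + 5*cos(2*t)/2 + C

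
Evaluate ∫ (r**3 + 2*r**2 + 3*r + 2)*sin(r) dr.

Use integration by parts with u = r**3 + 2*r**2 + 3*r + 2, dv = sin(r) dr, so v = -cos(r).
Apply parts 3 times (tabular method): alternate signs, differentiate u down to 0, integrate dv up.

-r**3*cos(r) + 3*r**2*sin(r) - 2*r**2*cos(r) + 4*r*sin(r) + 3*r*cos(r) - 3*sin(r) + 2*cos(r) + C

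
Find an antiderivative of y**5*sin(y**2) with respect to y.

Let u = y², du = 2y dy; rewrite as (1/2)∫ u^2·sin(1u) du.
Now integrate by parts 2 times.

-y**4*cos(y**2)/2 + y**2*sin(y**2) + cos(y**2) + C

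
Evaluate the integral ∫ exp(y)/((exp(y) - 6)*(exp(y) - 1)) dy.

log(exp(y) - 6)/5 - log(exp(y) - 1)/5 + C

Let u = e^y, du = e^y dy.
The integral becomes ∫ du/((u-1)(u-6)); decompose into partial fractions.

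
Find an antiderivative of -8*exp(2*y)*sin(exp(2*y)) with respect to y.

4*cos(exp(2*y)) + C

Let u = exp(2*y), so du = (2*exp(2*y)) dy.
Rewriting, the integral becomes -4·∫ sin(u) du = -4·-cos(u).
Substituting back, u = exp(2*y).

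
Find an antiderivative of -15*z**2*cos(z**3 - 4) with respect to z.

Let u = z**3 - 4, so du = (3*z**2) dz.
Rewriting, the integral becomes -5·∫ cos(u) du = -5·sin(u).
Substituting back, u = z**3 - 4.

-5*sin(z**3 - 4) + C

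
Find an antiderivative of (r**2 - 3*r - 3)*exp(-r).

Use integration by parts with u = r**2 - 3*r - 3, dv = exp(-r) dr, so v = -exp(-r).
Apply parts 2 times (tabular method): alternate signs, differentiate u down to 0, integrate dv up.

(-r**2 + r + 4)*exp(-r) + C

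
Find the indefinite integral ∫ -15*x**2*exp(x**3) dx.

-5*exp(x**3) + C

Let u = x**3, so du = (3*x**2) dx.
Rewriting, the integral becomes -5·∫ e^u du = -5·e^u.
Substituting back, u = x**3.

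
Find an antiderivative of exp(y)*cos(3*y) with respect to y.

Let I denote the integral. Integrate by parts with u = cos(3*y), dv = exp(y) dy, so v = exp(y): I = exp(y)*cos(3*y) + 3·∫ exp(y)*sin(3*y) dy.
Apply parts again with u = sin(3*y), dv = exp(y) dy: ∫ exp(y)*sin(3*y) dy = exp(y)*sin(3*y) − 3·I. Substituting back brings back I: I = 3*exp(y)*sin(3*y) + exp(y)*cos(3*y) − 9·I.
Solving for I: (1 + 9)·I equals the remaining terms, so I = (1/10)·(3*exp(y)*sin(3*y) + exp(y)*cos(3*y)).

3*exp(y)*sin(3*y)/10 + exp(y)*cos(3*y)/10 + C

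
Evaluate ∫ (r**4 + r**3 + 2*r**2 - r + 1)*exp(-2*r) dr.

Use integration by parts with u = r**4 + r**3 + 2*r**2 - r + 1, dv = exp(-2*r) dr, so v = -exp(-2*r)/2.
Apply parts 4 times (tabular method): alternate signs, differentiate u down to 0, integrate dv up.

(-4*r**4 - 12*r**3 - 26*r**2 - 22*r - 15)*exp(-2*r)/8 + C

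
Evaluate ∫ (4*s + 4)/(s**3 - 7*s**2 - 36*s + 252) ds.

Factor the denominator: (s - 7)*(s - 6)*(s + 6).
Partial-fraction decomposition: -5/(39*(s + 6)) - 7/(3*(s - 6)) + 32/(13*(s - 7)).
Integrate each term: A/(s−a) contributes A·log|s−a|.

32*log(s - 7)/13 - 7*log(s - 6)/3 - 5*log(s + 6)/39 + C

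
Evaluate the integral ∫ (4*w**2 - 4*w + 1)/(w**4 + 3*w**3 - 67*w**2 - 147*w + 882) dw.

13*log(w - 7)/56 - 5*log(w - 3)/72 + 13*log(w + 6)/9 - 45*log(w + 7)/28 + C

Factor the denominator: (w - 7)*(w - 3)*(w + 6)*(w + 7).
Partial-fraction decomposition: -45/(28*(w + 7)) + 13/(9*(w + 6)) - 5/(72*(w - 3)) + 13/(56*(w - 7)).
Integrate each term: A/(w−a) contributes A·log|w−a|.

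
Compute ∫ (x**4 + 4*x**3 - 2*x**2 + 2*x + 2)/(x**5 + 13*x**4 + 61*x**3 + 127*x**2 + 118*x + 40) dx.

Factor the denominator: (x + 1)**2*(x + 2)*(x + 4)*(x + 5).
Partial-fraction decomposition: 67/(48*(x + 5)) + 19/(9*(x + 4)) - 13/(3*(x + 2)) + 263/(144*(x + 1)) - 5/(12*(x + 1)**2).
Integrate each term; A/(x−a) gives A·log|x−a|; A/(x−a)² gives −A/(x−a).

263*log(x + 1)/144 - 13*log(x + 2)/3 + 19*log(x + 4)/9 + 67*log(x + 5)/48 + 5/(12*x + 12) + C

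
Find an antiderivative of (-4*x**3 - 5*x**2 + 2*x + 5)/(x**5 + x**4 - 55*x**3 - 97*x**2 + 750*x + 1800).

-1027*log(x - 6)/990 + 61*log(x - 5)/72 + 31*log(x + 3)/72 - 173*log(x + 4)/90 + 37*log(x + 5)/22 + C

Factor the denominator: (x - 6)*(x - 5)*(x + 3)*(x + 4)*(x + 5).
Partial-fraction decomposition: 37/(22*(x + 5)) - 173/(90*(x + 4)) + 31/(72*(x + 3)) + 61/(72*(x - 5)) - 1027/(990*(x - 6)).
Integrate each term: A/(x−a) contributes A·log|x−a|.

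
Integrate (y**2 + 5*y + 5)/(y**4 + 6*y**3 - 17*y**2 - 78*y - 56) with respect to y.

41*log(y - 4)/330 - 19*log(y + 7)/330 - log(y**2 + 3*y + 2)/30 + C

Factor the denominator: (y - 4)*(y + 1)*(y + 2)*(y + 7).
Partial-fraction decomposition: -19/(330*(y + 7)) - 1/(30*(y + 2)) - 1/(30*(y + 1)) + 41/(330*(y - 4)).
Integrate each term: A/(y−a) contributes A·log|y−a|.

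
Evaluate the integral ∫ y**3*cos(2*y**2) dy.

Let u = y², du = 2y dy; rewrite as (1/2)∫ u^1·cos(2u) du.
Now integrate by parts 1 time.

y**2*sin(2*y**2)/4 + cos(2*y**2)/8 + C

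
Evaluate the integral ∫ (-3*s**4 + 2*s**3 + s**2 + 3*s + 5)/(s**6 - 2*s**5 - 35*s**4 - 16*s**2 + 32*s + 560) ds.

Factor the denominator: (s - 7)*(s - 2)*(s + 2)*(s + 5)*(s**2 + 4).
Partial-fraction decomposition: -(101*s + 1873)/(12296*(s**2 + 4)) + 1055/(3654*(s + 5)) - 61/(864*(s + 2)) + 17/(1120*(s - 2)) - 3221/(14310*(s - 7)).
Integrate each term; A/(s−a) gives A·log|s−a|; the (Bs+D)/(s²+p²) term gives a log and an atan.

-3221*log(s - 7)/14310 + 17*log(s - 2)/1120 - 61*log(s + 2)/864 + 1055*log(s + 5)/3654 - 101*log(s**2 + 4)/24592 - 1873*atan(s/2)/24592 + C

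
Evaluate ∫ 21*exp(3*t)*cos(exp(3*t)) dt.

7*sin(exp(3*t)) + C

Let u = exp(3*t), so du = (3*exp(3*t)) dt.
Rewriting, the integral becomes 7·∫ cos(u) du = 7·sin(u).
Substituting back, u = exp(3*t).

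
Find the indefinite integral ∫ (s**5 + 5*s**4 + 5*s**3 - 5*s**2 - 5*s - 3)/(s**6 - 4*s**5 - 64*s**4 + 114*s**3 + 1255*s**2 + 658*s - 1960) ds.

144889*log(s - 7)/176418 - log(s - 1)/1620 + 5*log(s + 2)/1458 - 127*log(s + 4)/1210 + 91*log(s + 5)/324 - 7561/(1782*s - 12474) + C

Factor the denominator: (s - 7)**2*(s - 1)*(s + 2)*(s + 4)*(s + 5).
Partial-fraction decomposition: 91/(324*(s + 5)) - 127/(1210*(s + 4)) + 5/(1458*(s + 2)) - 1/(1620*(s - 1)) + 144889/(176418*(s - 7)) + 7561/(1782*(s - 7)**2).
Integrate each term; A/(s−a) gives A·log|s−a|; A/(s−a)² gives −A/(s−a).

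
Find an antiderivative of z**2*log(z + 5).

Use integration by parts with u = log(z + 5), dv = z**2 dz.
Then du = 1/(z + 5) dz and v = z**3/3.

z**3*log(z + 5)/3 - z**3/9 + 5*z**2/6 - 25*z/3 + 125*log(z + 5)/3 + C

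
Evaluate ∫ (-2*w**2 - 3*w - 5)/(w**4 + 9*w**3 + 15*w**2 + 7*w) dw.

Factor the denominator: w*(w + 1)**2*(w + 7).
Partial-fraction decomposition: 41/(126*(w + 7)) + 7/(18*(w + 1)) + 2/(3*(w + 1)**2) - 5/(7*w).
Integrate each term; A/(w−a) gives A·log|w−a|; A/(w−a)² gives −A/(w−a).

-5*log(w)/7 + 7*log(w + 1)/18 + 41*log(w + 7)/126 - 2/(3*w + 3) + C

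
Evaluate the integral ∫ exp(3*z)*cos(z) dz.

Let I denote the integral. Integrate by parts with u = cos(z), dv = exp(3*z) dz, so v = exp(3*z)/3: I = exp(3*z)*cos(z)/3 + (1/3)·∫ exp(3*z)*sin(z) dz.
Apply parts again with u = sin(z), dv = exp(3*z) dz: ∫ exp(3*z)*sin(z) dz = exp(3*z)*sin(z)/3 − (1/3)·I. Substituting back brings back I: I = exp(3*z)*sin(z)/9 + exp(3*z)*cos(z)/3 − (1/9)·I.
Solving for I: (1 + 1/9)·I equals the remaining terms, so I = (9/10)·(exp(3*z)*sin(z)/9 + exp(3*z)*cos(z)/3).

exp(3*z)*sin(z)/10 + 3*exp(3*z)*cos(z)/10 + C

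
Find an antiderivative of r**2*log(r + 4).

Use integration by parts with u = log(r + 4), dv = r**2 dr.
Then du = 1/(r + 4) dr and v = r**3/3.

r**3*log(r + 4)/3 - r**3/9 + 2*r**2/3 - 16*r/3 + 64*log(r + 4)/3 + C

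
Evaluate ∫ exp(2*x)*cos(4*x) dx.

Let I denote the integral. Integrate by parts with u = cos(4*x), dv = exp(2*x) dx, so v = exp(2*x)/2: I = exp(2*x)*cos(4*x)/2 + 2·∫ exp(2*x)*sin(4*x) dx.
Apply parts again with u = sin(4*x), dv = exp(2*x) dx: ∫ exp(2*x)*sin(4*x) dx = exp(2*x)*sin(4*x)/2 − 2·I. Substituting back brings back I: I = exp(2*x)*sin(4*x) + exp(2*x)*cos(4*x)/2 − 4·I.
Solving for I: (1 + 4)·I equals the remaining terms, so I = (1/5)·(exp(2*x)*sin(4*x) + exp(2*x)*cos(4*x)/2).

exp(2*x)*sin(4*x)/5 + exp(2*x)*cos(4*x)/10 + C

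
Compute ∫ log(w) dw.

Use integration by parts with u = log(w), dv = dw.
Then du = 1/w dw and v = w.

w*log(w) - w + C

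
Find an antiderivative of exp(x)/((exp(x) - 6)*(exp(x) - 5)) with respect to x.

Let u = e^x, du = e^x dx.
The integral becomes ∫ du/((u-6)(u-5)); decompose into partial fractions.

log(exp(x) - 6) - log(exp(x) - 5) + C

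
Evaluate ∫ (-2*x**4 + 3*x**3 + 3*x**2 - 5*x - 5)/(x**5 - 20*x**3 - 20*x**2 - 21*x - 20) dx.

Factor the denominator: (x - 5)*(x + 1)*(x + 4)*(x**2 + 1).
Partial-fraction decomposition: -(15*x - 94)/(221*(x**2 + 1)) - 641/(459*(x + 4)) + 1/(18*(x + 1)) - 415/(702*(x - 5)).
Integrate each term; A/(x−a) gives A·log|x−a|; the (Bx+D)/(x²+p²) term gives a log and an atan.

-415*log(x - 5)/702 + log(x + 1)/18 - 641*log(x + 4)/459 - 15*log(x**2 + 1)/442 + 94*atan(x)/221 + C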